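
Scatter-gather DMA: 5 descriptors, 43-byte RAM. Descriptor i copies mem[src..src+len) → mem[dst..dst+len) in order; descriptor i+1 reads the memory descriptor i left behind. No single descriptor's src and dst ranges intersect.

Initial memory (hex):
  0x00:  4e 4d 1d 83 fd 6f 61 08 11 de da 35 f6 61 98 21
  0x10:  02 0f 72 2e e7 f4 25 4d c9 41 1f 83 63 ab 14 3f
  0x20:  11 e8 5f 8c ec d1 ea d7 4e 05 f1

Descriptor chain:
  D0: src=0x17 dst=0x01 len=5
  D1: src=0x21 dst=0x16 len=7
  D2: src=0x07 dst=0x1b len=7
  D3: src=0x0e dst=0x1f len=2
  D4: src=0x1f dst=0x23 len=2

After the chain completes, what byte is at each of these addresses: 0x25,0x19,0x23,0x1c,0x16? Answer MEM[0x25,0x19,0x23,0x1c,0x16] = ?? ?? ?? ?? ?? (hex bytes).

MEM[0x25,0x19,0x23,0x1c,0x16] = d1 ec 98 11 e8

[0] 0x17->0x01 len=5 : 4d c9 41 1f 83
[1] 0x21->0x16 len=7 : e8 5f 8c ec d1 ea d7
[2] 0x07->0x1b len=7 : 08 11 de da 35 f6 61
[3] 0x0e->0x1f len=2 : 98 21
[4] 0x1f->0x23 len=2 : 98 21
query mem[0x25]=0xd1, mem[0x19]=0xec, mem[0x23]=0x98, mem[0x1c]=0x11, mem[0x16]=0xe8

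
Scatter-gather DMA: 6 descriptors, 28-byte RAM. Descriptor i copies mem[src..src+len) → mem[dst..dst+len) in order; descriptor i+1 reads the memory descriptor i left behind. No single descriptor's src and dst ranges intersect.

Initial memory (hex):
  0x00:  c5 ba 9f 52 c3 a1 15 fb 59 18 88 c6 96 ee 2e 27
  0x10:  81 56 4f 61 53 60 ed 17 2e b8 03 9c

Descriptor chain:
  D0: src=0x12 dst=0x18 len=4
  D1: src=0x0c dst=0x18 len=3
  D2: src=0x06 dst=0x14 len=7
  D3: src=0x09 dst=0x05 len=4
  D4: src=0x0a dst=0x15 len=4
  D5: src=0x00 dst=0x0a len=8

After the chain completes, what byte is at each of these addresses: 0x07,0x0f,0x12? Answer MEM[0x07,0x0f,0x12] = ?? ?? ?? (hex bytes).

[0] 0x12->0x18 len=4 : 4f 61 53 60
[1] 0x0c->0x18 len=3 : 96 ee 2e
[2] 0x06->0x14 len=7 : 15 fb 59 18 88 c6 96
[3] 0x09->0x05 len=4 : 18 88 c6 96
[4] 0x0a->0x15 len=4 : 88 c6 96 ee
[5] 0x00->0x0a len=8 : c5 ba 9f 52 c3 18 88 c6
query mem[0x07]=0xc6, mem[0x0f]=0x18, mem[0x12]=0x4f

MEM[0x07,0x0f,0x12] = c6 18 4f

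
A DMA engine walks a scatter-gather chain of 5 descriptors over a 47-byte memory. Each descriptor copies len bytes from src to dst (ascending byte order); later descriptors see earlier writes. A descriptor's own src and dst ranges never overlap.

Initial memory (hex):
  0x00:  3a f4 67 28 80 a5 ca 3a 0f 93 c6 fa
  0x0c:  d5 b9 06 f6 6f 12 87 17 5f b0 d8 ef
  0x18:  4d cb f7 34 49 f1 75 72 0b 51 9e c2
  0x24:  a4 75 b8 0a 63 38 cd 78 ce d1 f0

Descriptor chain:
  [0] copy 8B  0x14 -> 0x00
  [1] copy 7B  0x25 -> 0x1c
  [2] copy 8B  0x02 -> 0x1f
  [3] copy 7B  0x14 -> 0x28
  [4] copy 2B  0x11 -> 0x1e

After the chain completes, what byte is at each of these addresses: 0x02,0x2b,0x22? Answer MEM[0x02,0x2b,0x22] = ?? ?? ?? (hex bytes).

D0: mem[0x00..0x07] <- [5f b0 d8 ef 4d cb f7 34]
D1: mem[0x1c..0x22] <- [75 b8 0a 63 38 cd 78]
D2: mem[0x1f..0x26] <- [d8 ef 4d cb f7 34 0f 93]
D3: mem[0x28..0x2e] <- [5f b0 d8 ef 4d cb f7]
D4: mem[0x1e..0x1f] <- [12 87]
query mem[0x02]=0xd8, mem[0x2b]=0xef, mem[0x22]=0xcb

MEM[0x02,0x2b,0x22] = d8 ef cb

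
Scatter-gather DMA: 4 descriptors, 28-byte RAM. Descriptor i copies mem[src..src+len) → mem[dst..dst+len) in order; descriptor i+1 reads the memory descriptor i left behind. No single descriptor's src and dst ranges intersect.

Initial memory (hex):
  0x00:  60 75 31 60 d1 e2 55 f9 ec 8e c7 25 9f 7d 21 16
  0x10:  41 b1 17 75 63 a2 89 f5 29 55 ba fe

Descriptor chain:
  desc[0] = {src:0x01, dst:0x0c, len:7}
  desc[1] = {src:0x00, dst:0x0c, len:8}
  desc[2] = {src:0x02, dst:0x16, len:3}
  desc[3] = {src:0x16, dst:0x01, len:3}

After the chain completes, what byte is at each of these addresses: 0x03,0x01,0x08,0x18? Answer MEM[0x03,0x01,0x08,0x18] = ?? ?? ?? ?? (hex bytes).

#0 dst[0x0c+7] := {0x75,0x31,0x60,0xd1,0xe2,0x55,0xf9}
#1 dst[0x0c+8] := {0x60,0x75,0x31,0x60,0xd1,0xe2,0x55,0xf9}
#2 dst[0x16+3] := {0x31,0x60,0xd1}
#3 dst[0x01+3] := {0x31,0x60,0xd1}
query mem[0x03]=0xd1, mem[0x01]=0x31, mem[0x08]=0xec, mem[0x18]=0xd1

MEM[0x03,0x01,0x08,0x18] = d1 31 ec d1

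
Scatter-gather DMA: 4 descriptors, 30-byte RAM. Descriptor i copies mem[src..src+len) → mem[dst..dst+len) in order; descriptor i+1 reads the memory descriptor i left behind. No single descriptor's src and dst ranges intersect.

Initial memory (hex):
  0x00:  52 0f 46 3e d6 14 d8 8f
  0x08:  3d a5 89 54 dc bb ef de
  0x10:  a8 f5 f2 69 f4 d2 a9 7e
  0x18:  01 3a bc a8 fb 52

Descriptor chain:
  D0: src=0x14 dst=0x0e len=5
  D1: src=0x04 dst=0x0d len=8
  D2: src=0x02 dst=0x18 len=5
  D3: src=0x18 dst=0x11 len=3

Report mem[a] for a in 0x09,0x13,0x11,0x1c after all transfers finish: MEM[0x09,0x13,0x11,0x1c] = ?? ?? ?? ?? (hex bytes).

[0] 0x14->0x0e len=5 : f4 d2 a9 7e 01
[1] 0x04->0x0d len=8 : d6 14 d8 8f 3d a5 89 54
[2] 0x02->0x18 len=5 : 46 3e d6 14 d8
[3] 0x18->0x11 len=3 : 46 3e d6
query mem[0x09]=0xa5, mem[0x13]=0xd6, mem[0x11]=0x46, mem[0x1c]=0xd8

MEM[0x09,0x13,0x11,0x1c] = a5 d6 46 d8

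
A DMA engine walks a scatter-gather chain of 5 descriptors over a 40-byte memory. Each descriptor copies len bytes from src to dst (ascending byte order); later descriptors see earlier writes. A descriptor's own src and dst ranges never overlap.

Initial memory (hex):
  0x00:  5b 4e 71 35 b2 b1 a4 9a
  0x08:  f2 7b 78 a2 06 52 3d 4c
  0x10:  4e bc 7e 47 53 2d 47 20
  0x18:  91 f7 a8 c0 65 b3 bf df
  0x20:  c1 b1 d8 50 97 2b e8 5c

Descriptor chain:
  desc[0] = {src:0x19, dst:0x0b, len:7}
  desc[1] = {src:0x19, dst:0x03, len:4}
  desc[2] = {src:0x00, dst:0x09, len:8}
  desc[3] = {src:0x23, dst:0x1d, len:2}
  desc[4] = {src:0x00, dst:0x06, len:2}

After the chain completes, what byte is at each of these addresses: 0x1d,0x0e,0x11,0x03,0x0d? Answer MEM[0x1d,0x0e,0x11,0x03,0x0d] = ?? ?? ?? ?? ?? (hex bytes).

[0] 0x19->0x0b len=7 : f7 a8 c0 65 b3 bf df
[1] 0x19->0x03 len=4 : f7 a8 c0 65
[2] 0x00->0x09 len=8 : 5b 4e 71 f7 a8 c0 65 9a
[3] 0x23->0x1d len=2 : 50 97
[4] 0x00->0x06 len=2 : 5b 4e
query mem[0x1d]=0x50, mem[0x0e]=0xc0, mem[0x11]=0xdf, mem[0x03]=0xf7, mem[0x0d]=0xa8

MEM[0x1d,0x0e,0x11,0x03,0x0d] = 50 c0 df f7 a8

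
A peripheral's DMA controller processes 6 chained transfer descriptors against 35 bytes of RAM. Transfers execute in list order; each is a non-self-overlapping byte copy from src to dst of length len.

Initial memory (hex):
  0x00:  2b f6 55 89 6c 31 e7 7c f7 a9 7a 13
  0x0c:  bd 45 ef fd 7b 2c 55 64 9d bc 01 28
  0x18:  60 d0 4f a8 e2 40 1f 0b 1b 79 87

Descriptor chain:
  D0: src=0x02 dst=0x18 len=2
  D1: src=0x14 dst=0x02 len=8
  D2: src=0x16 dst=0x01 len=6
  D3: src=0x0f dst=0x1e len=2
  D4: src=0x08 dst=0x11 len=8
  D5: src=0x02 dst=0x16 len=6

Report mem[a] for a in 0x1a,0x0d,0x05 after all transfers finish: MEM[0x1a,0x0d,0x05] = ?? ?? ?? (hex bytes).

  after D0: wrote 2B at 0x18 = 5589
  after D1: wrote 8B at 0x02 = 9dbc012855894fa8
  after D2: wrote 6B at 0x01 = 012855894fa8
  after D3: wrote 2B at 0x1e = fd7b
  after D4: wrote 8B at 0x11 = 4fa87a13bd45effd
  after D5: wrote 6B at 0x16 = 2855894fa889
query mem[0x1a]=0xa8, mem[0x0d]=0x45, mem[0x05]=0x4f

MEM[0x1a,0x0d,0x05] = a8 45 4f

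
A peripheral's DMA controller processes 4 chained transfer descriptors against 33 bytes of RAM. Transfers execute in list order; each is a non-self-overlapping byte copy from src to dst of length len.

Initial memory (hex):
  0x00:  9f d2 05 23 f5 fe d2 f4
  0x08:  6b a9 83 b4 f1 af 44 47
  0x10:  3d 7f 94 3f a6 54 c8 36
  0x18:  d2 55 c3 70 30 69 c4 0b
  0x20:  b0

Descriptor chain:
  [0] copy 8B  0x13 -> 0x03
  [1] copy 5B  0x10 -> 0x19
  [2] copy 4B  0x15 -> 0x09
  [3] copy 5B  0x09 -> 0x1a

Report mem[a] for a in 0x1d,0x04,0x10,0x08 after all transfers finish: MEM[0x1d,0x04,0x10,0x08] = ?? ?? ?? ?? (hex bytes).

MEM[0x1d,0x04,0x10,0x08] = d2 a6 3d d2

#0 dst[0x03+8] := {0x3f,0xa6,0x54,0xc8,0x36,0xd2,0x55,0xc3}
#1 dst[0x19+5] := {0x3d,0x7f,0x94,0x3f,0xa6}
#2 dst[0x09+4] := {0x54,0xc8,0x36,0xd2}
#3 dst[0x1a+5] := {0x54,0xc8,0x36,0xd2,0xaf}
query mem[0x1d]=0xd2, mem[0x04]=0xa6, mem[0x10]=0x3d, mem[0x08]=0xd2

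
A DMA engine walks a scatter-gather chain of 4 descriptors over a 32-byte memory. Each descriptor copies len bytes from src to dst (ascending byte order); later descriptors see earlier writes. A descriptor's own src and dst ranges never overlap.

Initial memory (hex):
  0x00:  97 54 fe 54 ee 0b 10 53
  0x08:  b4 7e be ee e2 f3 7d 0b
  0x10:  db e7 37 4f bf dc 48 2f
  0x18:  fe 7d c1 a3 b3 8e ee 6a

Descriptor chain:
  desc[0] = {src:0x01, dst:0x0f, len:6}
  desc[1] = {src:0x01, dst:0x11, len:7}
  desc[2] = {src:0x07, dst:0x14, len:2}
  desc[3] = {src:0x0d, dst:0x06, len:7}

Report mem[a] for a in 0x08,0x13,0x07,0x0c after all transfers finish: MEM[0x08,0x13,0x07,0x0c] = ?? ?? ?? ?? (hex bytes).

[0] 0x01->0x0f len=6 : 54 fe 54 ee 0b 10
[1] 0x01->0x11 len=7 : 54 fe 54 ee 0b 10 53
[2] 0x07->0x14 len=2 : 53 b4
[3] 0x0d->0x06 len=7 : f3 7d 54 fe 54 fe 54
query mem[0x08]=0x54, mem[0x13]=0x54, mem[0x07]=0x7d, mem[0x0c]=0x54

MEM[0x08,0x13,0x07,0x0c] = 54 54 7d 54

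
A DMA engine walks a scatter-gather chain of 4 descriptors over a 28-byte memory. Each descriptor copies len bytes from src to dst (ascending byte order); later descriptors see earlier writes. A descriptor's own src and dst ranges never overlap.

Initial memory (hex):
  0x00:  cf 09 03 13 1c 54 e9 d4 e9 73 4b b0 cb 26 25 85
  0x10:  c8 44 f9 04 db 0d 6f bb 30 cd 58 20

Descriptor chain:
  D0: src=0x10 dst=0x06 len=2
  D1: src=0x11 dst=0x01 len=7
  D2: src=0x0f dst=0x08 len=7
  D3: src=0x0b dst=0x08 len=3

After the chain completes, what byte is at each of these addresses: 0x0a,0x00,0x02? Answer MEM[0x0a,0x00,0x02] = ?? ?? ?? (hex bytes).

D0: mem[0x06..0x07] <- [c8 44]
D1: mem[0x01..0x07] <- [44 f9 04 db 0d 6f bb]
D2: mem[0x08..0x0e] <- [85 c8 44 f9 04 db 0d]
D3: mem[0x08..0x0a] <- [f9 04 db]
query mem[0x0a]=0xdb, mem[0x00]=0xcf, mem[0x02]=0xf9

MEM[0x0a,0x00,0x02] = db cf f9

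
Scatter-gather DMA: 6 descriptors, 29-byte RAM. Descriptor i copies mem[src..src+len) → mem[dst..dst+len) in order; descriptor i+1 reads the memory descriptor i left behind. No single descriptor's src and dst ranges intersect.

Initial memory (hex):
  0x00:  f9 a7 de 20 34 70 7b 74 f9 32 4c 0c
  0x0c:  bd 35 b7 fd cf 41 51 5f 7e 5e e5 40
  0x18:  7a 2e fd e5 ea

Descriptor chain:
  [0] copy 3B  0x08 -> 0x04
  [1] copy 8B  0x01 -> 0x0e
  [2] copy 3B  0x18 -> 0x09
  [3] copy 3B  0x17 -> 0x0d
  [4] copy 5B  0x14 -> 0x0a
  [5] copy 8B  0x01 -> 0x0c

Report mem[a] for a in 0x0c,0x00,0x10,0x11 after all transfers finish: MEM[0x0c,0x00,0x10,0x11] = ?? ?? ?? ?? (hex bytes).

MEM[0x0c,0x00,0x10,0x11] = a7 f9 32 4c

[0] 0x08->0x04 len=3 : f9 32 4c
[1] 0x01->0x0e len=8 : a7 de 20 f9 32 4c 74 f9
[2] 0x18->0x09 len=3 : 7a 2e fd
[3] 0x17->0x0d len=3 : 40 7a 2e
[4] 0x14->0x0a len=5 : 74 f9 e5 40 7a
[5] 0x01->0x0c len=8 : a7 de 20 f9 32 4c 74 f9
query mem[0x0c]=0xa7, mem[0x00]=0xf9, mem[0x10]=0x32, mem[0x11]=0x4c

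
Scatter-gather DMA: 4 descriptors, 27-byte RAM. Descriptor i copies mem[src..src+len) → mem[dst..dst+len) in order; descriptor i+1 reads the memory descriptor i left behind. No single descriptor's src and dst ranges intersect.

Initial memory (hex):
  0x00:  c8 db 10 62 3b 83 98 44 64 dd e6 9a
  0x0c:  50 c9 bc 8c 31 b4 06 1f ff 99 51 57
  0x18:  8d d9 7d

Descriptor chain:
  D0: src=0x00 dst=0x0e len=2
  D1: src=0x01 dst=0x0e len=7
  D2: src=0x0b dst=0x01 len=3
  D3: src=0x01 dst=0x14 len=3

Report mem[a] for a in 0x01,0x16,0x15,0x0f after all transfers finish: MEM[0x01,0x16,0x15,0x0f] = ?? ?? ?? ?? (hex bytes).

MEM[0x01,0x16,0x15,0x0f] = 9a c9 50 10

  after D0: wrote 2B at 0x0e = c8db
  after D1: wrote 7B at 0x0e = db10623b839844
  after D2: wrote 3B at 0x01 = 9a50c9
  after D3: wrote 3B at 0x14 = 9a50c9
query mem[0x01]=0x9a, mem[0x16]=0xc9, mem[0x15]=0x50, mem[0x0f]=0x10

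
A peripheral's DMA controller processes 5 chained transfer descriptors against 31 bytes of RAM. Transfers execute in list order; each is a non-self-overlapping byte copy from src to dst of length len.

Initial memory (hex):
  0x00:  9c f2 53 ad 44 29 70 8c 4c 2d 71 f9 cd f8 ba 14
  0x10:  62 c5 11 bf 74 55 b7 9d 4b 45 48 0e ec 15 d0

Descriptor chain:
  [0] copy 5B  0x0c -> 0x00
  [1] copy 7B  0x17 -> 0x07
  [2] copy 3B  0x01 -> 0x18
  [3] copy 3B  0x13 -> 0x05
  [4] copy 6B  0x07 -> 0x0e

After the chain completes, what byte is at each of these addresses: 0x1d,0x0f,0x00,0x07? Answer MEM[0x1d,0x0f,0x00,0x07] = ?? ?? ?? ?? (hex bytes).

MEM[0x1d,0x0f,0x00,0x07] = 15 4b cd 55

[0] 0x0c->0x00 len=5 : cd f8 ba 14 62
[1] 0x17->0x07 len=7 : 9d 4b 45 48 0e ec 15
[2] 0x01->0x18 len=3 : f8 ba 14
[3] 0x13->0x05 len=3 : bf 74 55
[4] 0x07->0x0e len=6 : 55 4b 45 48 0e ec
query mem[0x1d]=0x15, mem[0x0f]=0x4b, mem[0x00]=0xcd, mem[0x07]=0x55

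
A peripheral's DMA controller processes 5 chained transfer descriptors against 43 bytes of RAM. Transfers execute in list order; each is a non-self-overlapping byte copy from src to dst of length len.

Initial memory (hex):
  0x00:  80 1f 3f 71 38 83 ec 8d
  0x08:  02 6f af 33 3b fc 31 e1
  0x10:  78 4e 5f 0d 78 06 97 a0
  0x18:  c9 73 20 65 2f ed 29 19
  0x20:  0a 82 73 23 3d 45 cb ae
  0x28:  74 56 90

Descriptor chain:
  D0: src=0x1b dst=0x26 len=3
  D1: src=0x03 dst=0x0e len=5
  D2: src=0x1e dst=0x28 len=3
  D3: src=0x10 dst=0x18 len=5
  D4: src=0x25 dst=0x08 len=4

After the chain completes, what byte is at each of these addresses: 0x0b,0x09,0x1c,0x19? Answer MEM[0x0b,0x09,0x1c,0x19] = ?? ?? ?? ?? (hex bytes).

MEM[0x0b,0x09,0x1c,0x19] = 29 65 78 ec

#0 dst[0x26+3] := {0x65,0x2f,0xed}
#1 dst[0x0e+5] := {0x71,0x38,0x83,0xec,0x8d}
#2 dst[0x28+3] := {0x29,0x19,0x0a}
#3 dst[0x18+5] := {0x83,0xec,0x8d,0x0d,0x78}
#4 dst[0x08+4] := {0x45,0x65,0x2f,0x29}
query mem[0x0b]=0x29, mem[0x09]=0x65, mem[0x1c]=0x78, mem[0x19]=0xec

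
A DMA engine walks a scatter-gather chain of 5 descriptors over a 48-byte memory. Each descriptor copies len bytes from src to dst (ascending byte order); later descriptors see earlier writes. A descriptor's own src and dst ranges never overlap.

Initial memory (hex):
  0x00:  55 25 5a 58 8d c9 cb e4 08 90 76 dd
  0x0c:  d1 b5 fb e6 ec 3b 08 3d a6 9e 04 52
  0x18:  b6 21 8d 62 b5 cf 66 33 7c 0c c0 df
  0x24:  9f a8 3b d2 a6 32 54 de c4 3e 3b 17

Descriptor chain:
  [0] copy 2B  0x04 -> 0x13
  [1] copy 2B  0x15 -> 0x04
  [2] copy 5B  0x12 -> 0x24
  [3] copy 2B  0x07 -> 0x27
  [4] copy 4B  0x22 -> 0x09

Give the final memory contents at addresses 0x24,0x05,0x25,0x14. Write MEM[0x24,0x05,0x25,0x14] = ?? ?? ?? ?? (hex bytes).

MEM[0x24,0x05,0x25,0x14] = 08 04 8d c9

  after D0: wrote 2B at 0x13 = 8dc9
  after D1: wrote 2B at 0x04 = 9e04
  after D2: wrote 5B at 0x24 = 088dc99e04
  after D3: wrote 2B at 0x27 = e408
  after D4: wrote 4B at 0x09 = c0df088d
query mem[0x24]=0x08, mem[0x05]=0x04, mem[0x25]=0x8d, mem[0x14]=0xc9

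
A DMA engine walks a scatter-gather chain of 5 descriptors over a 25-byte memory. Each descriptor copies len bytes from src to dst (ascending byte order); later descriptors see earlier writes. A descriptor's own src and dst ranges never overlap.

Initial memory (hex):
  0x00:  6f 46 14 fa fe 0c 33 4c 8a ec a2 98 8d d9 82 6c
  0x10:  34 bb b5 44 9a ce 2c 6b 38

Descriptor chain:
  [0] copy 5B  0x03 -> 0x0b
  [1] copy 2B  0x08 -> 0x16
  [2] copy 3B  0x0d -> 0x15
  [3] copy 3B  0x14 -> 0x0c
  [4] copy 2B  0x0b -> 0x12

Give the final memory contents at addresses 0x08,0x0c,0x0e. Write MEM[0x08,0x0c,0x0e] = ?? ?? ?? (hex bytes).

MEM[0x08,0x0c,0x0e] = 8a 9a 33

[0] 0x03->0x0b len=5 : fa fe 0c 33 4c
[1] 0x08->0x16 len=2 : 8a ec
[2] 0x0d->0x15 len=3 : 0c 33 4c
[3] 0x14->0x0c len=3 : 9a 0c 33
[4] 0x0b->0x12 len=2 : fa 9a
query mem[0x08]=0x8a, mem[0x0c]=0x9a, mem[0x0e]=0x33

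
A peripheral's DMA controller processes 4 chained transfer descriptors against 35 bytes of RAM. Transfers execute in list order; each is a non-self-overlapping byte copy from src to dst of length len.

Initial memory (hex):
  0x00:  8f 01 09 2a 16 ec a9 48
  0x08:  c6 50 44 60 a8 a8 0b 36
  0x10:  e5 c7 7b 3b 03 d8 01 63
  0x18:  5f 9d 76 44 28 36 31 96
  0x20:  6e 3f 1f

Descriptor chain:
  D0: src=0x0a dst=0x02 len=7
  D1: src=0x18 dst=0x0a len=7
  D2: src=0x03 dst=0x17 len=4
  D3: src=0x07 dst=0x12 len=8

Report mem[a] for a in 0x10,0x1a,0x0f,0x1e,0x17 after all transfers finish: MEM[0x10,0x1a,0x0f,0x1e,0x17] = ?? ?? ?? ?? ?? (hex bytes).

MEM[0x10,0x1a,0x0f,0x1e,0x17] = 31 0b 36 31 76

#0 dst[0x02+7] := {0x44,0x60,0xa8,0xa8,0x0b,0x36,0xe5}
#1 dst[0x0a+7] := {0x5f,0x9d,0x76,0x44,0x28,0x36,0x31}
#2 dst[0x17+4] := {0x60,0xa8,0xa8,0x0b}
#3 dst[0x12+8] := {0x36,0xe5,0x50,0x5f,0x9d,0x76,0x44,0x28}
query mem[0x10]=0x31, mem[0x1a]=0x0b, mem[0x0f]=0x36, mem[0x1e]=0x31, mem[0x17]=0x76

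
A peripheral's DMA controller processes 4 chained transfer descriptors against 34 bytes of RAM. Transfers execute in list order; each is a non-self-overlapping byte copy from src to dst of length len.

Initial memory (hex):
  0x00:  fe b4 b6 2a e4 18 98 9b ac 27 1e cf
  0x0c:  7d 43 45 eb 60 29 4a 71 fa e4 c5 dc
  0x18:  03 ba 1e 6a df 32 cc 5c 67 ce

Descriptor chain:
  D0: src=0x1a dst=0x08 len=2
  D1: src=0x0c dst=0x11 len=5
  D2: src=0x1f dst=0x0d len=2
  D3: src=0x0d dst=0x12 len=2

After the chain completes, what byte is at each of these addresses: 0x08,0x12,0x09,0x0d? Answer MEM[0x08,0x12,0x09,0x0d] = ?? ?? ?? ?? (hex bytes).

MEM[0x08,0x12,0x09,0x0d] = 1e 5c 6a 5c

#0 dst[0x08+2] := {0x1e,0x6a}
#1 dst[0x11+5] := {0x7d,0x43,0x45,0xeb,0x60}
#2 dst[0x0d+2] := {0x5c,0x67}
#3 dst[0x12+2] := {0x5c,0x67}
query mem[0x08]=0x1e, mem[0x12]=0x5c, mem[0x09]=0x6a, mem[0x0d]=0x5c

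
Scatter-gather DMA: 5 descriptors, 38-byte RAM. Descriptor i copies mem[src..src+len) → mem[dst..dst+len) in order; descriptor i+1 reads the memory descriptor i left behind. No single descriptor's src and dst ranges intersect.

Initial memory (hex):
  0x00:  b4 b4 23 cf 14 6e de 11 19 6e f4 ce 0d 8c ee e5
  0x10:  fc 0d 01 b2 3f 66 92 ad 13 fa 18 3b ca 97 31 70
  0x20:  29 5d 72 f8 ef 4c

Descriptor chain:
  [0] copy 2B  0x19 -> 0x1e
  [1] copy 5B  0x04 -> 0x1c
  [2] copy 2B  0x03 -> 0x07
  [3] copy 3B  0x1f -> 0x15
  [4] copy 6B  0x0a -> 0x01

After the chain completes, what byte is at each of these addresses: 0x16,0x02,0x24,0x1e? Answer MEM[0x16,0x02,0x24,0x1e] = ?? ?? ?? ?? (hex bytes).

#0 dst[0x1e+2] := {0xfa,0x18}
#1 dst[0x1c+5] := {0x14,0x6e,0xde,0x11,0x19}
#2 dst[0x07+2] := {0xcf,0x14}
#3 dst[0x15+3] := {0x11,0x19,0x5d}
#4 dst[0x01+6] := {0xf4,0xce,0x0d,0x8c,0xee,0xe5}
query mem[0x16]=0x19, mem[0x02]=0xce, mem[0x24]=0xef, mem[0x1e]=0xde

MEM[0x16,0x02,0x24,0x1e] = 19 ce ef de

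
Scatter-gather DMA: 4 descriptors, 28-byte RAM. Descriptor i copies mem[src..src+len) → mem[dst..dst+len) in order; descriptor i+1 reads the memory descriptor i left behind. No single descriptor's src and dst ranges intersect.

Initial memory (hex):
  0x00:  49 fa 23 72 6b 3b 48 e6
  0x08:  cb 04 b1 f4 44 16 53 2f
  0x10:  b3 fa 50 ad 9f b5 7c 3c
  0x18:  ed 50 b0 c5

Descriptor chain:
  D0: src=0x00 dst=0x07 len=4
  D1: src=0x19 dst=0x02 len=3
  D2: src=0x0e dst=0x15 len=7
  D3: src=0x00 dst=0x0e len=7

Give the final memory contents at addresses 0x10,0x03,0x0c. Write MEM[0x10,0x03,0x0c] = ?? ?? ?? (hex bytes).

MEM[0x10,0x03,0x0c] = 50 b0 44

  after D0: wrote 4B at 0x07 = 49fa2372
  after D1: wrote 3B at 0x02 = 50b0c5
  after D2: wrote 7B at 0x15 = 532fb3fa50ad9f
  after D3: wrote 7B at 0x0e = 49fa50b0c53b48
query mem[0x10]=0x50, mem[0x03]=0xb0, mem[0x0c]=0x44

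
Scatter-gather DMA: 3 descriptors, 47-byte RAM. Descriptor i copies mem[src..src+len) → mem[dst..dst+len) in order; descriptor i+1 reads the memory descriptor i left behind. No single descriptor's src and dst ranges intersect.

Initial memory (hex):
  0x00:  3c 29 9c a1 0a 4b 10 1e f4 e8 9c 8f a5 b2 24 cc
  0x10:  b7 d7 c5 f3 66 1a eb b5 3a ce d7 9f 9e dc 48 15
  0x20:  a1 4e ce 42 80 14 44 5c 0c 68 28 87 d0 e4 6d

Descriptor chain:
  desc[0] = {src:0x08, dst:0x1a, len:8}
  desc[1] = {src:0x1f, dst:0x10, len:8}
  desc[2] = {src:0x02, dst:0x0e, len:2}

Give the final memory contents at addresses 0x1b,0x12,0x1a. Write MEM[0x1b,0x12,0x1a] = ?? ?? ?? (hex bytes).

  after D0: wrote 8B at 0x1a = f4e89c8fa5b224cc
  after D1: wrote 8B at 0x10 = b224ccce42801444
  after D2: wrote 2B at 0x0e = 9ca1
query mem[0x1b]=0xe8, mem[0x12]=0xcc, mem[0x1a]=0xf4

MEM[0x1b,0x12,0x1a] = e8 cc f4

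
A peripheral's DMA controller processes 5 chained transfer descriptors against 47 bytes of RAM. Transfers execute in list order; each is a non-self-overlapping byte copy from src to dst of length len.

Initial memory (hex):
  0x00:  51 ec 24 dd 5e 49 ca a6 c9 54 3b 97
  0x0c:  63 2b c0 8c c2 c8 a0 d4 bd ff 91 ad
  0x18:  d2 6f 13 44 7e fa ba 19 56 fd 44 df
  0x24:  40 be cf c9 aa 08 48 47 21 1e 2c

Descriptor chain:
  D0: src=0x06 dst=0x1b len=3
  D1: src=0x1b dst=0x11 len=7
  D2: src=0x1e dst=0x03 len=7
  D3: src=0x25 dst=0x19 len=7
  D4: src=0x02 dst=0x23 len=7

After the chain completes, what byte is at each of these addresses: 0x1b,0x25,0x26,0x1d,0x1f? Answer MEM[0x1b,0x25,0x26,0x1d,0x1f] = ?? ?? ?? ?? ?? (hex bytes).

#0 dst[0x1b+3] := {0xca,0xa6,0xc9}
#1 dst[0x11+7] := {0xca,0xa6,0xc9,0xba,0x19,0x56,0xfd}
#2 dst[0x03+7] := {0xba,0x19,0x56,0xfd,0x44,0xdf,0x40}
#3 dst[0x19+7] := {0xbe,0xcf,0xc9,0xaa,0x08,0x48,0x47}
#4 dst[0x23+7] := {0x24,0xba,0x19,0x56,0xfd,0x44,0xdf}
query mem[0x1b]=0xc9, mem[0x25]=0x19, mem[0x26]=0x56, mem[0x1d]=0x08, mem[0x1f]=0x47

MEM[0x1b,0x25,0x26,0x1d,0x1f] = c9 19 56 08 47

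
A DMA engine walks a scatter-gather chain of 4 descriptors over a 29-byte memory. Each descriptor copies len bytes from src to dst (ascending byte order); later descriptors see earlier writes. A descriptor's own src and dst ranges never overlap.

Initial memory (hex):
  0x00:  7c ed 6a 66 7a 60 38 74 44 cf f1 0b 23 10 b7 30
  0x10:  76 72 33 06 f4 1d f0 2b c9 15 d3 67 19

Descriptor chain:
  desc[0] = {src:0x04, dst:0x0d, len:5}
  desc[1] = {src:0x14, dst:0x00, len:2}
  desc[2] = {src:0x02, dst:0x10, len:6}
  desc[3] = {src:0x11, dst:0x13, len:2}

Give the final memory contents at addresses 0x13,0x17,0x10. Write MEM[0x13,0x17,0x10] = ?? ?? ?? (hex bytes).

D0: mem[0x0d..0x11] <- [7a 60 38 74 44]
D1: mem[0x00..0x01] <- [f4 1d]
D2: mem[0x10..0x15] <- [6a 66 7a 60 38 74]
D3: mem[0x13..0x14] <- [66 7a]
query mem[0x13]=0x66, mem[0x17]=0x2b, mem[0x10]=0x6a

MEM[0x13,0x17,0x10] = 66 2b 6a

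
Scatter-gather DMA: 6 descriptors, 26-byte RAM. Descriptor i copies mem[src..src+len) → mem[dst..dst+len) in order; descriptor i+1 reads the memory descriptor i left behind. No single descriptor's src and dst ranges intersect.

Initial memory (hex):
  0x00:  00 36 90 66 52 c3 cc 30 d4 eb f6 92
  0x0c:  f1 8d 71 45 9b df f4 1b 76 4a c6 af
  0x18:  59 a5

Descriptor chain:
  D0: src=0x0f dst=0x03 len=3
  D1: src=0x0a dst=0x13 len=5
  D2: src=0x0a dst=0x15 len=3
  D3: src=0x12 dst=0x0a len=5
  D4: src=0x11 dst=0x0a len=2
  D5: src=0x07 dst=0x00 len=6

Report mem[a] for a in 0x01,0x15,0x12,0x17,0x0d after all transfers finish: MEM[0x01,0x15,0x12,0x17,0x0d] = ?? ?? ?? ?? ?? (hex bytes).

MEM[0x01,0x15,0x12,0x17,0x0d] = d4 f6 f4 f1 f6

#0 dst[0x03+3] := {0x45,0x9b,0xdf}
#1 dst[0x13+5] := {0xf6,0x92,0xf1,0x8d,0x71}
#2 dst[0x15+3] := {0xf6,0x92,0xf1}
#3 dst[0x0a+5] := {0xf4,0xf6,0x92,0xf6,0x92}
#4 dst[0x0a+2] := {0xdf,0xf4}
#5 dst[0x00+6] := {0x30,0xd4,0xeb,0xdf,0xf4,0x92}
query mem[0x01]=0xd4, mem[0x15]=0xf6, mem[0x12]=0xf4, mem[0x17]=0xf1, mem[0x0d]=0xf6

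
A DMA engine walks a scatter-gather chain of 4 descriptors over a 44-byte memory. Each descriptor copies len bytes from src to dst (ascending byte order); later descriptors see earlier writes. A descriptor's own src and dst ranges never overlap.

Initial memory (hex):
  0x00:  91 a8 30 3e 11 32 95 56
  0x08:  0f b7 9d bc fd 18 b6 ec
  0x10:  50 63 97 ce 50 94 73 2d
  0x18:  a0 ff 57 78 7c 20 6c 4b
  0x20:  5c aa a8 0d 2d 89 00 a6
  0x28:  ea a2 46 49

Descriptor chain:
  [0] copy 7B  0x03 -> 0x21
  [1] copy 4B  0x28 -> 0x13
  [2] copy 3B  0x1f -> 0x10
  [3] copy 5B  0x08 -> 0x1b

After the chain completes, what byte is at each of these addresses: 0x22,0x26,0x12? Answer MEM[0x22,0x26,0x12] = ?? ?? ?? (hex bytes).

MEM[0x22,0x26,0x12] = 11 0f 3e

#0 dst[0x21+7] := {0x3e,0x11,0x32,0x95,0x56,0x0f,0xb7}
#1 dst[0x13+4] := {0xea,0xa2,0x46,0x49}
#2 dst[0x10+3] := {0x4b,0x5c,0x3e}
#3 dst[0x1b+5] := {0x0f,0xb7,0x9d,0xbc,0xfd}
query mem[0x22]=0x11, mem[0x26]=0x0f, mem[0x12]=0x3e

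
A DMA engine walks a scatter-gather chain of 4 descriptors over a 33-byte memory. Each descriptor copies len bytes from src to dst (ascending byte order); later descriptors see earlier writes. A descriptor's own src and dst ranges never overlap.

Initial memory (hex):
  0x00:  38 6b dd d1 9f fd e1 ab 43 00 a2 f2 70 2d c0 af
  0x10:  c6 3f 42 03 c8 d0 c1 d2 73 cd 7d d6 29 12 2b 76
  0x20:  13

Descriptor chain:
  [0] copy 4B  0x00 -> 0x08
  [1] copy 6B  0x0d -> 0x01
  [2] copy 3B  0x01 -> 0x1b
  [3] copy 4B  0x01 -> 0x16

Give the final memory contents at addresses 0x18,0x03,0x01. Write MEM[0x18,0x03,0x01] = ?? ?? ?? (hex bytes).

[0] 0x00->0x08 len=4 : 38 6b dd d1
[1] 0x0d->0x01 len=6 : 2d c0 af c6 3f 42
[2] 0x01->0x1b len=3 : 2d c0 af
[3] 0x01->0x16 len=4 : 2d c0 af c6
query mem[0x18]=0xaf, mem[0x03]=0xaf, mem[0x01]=0x2d

MEM[0x18,0x03,0x01] = af af 2d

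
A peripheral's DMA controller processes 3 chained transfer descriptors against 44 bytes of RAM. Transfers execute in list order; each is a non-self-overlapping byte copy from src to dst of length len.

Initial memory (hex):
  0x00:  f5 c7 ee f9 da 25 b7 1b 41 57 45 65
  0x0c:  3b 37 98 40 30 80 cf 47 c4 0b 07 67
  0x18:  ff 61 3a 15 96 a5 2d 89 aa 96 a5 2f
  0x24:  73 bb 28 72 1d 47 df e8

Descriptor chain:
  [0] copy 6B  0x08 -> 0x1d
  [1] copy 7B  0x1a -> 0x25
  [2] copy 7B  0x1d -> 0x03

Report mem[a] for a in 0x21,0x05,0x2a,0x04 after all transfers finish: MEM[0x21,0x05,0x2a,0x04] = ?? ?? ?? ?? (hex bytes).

MEM[0x21,0x05,0x2a,0x04] = 3b 45 45 57

D0: mem[0x1d..0x22] <- [41 57 45 65 3b 37]
D1: mem[0x25..0x2b] <- [3a 15 96 41 57 45 65]
D2: mem[0x03..0x09] <- [41 57 45 65 3b 37 2f]
query mem[0x21]=0x3b, mem[0x05]=0x45, mem[0x2a]=0x45, mem[0x04]=0x57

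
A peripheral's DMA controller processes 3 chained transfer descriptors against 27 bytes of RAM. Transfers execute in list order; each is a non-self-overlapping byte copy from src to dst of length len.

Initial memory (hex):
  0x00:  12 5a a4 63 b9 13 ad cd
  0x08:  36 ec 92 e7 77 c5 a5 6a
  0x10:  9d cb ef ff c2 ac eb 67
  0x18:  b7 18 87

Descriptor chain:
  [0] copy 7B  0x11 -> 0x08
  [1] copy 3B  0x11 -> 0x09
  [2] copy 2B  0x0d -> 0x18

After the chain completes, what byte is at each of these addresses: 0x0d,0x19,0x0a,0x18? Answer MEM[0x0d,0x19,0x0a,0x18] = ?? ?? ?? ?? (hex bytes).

MEM[0x0d,0x19,0x0a,0x18] = eb 67 ef eb

  after D0: wrote 7B at 0x08 = cbefffc2aceb67
  after D1: wrote 3B at 0x09 = cbefff
  after D2: wrote 2B at 0x18 = eb67
query mem[0x0d]=0xeb, mem[0x19]=0x67, mem[0x0a]=0xef, mem[0x18]=0xeb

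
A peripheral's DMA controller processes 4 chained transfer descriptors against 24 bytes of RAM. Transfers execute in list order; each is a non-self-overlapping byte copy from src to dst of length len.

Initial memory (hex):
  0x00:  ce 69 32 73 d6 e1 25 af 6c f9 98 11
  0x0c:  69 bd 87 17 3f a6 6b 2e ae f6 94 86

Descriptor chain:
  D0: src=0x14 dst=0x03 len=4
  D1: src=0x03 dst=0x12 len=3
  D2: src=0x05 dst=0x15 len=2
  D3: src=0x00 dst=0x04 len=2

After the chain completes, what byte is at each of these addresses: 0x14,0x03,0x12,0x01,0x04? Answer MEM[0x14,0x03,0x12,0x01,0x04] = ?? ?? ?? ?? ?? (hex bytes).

[0] 0x14->0x03 len=4 : ae f6 94 86
[1] 0x03->0x12 len=3 : ae f6 94
[2] 0x05->0x15 len=2 : 94 86
[3] 0x00->0x04 len=2 : ce 69
query mem[0x14]=0x94, mem[0x03]=0xae, mem[0x12]=0xae, mem[0x01]=0x69, mem[0x04]=0xce

MEM[0x14,0x03,0x12,0x01,0x04] = 94 ae ae 69 ce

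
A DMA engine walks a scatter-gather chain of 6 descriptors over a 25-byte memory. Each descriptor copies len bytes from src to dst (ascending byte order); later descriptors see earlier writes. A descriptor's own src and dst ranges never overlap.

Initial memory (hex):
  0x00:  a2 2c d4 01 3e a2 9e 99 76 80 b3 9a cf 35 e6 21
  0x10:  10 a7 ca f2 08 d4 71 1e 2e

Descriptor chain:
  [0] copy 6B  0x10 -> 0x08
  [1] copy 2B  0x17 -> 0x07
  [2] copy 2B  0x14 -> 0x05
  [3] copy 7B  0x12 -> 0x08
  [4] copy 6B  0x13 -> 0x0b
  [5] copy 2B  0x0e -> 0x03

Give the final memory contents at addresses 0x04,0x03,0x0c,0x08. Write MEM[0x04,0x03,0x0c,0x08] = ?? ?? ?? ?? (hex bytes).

MEM[0x04,0x03,0x0c,0x08] = 1e 71 08 ca

D0: mem[0x08..0x0d] <- [10 a7 ca f2 08 d4]
D1: mem[0x07..0x08] <- [1e 2e]
D2: mem[0x05..0x06] <- [08 d4]
D3: mem[0x08..0x0e] <- [ca f2 08 d4 71 1e 2e]
D4: mem[0x0b..0x10] <- [f2 08 d4 71 1e 2e]
D5: mem[0x03..0x04] <- [71 1e]
query mem[0x04]=0x1e, mem[0x03]=0x71, mem[0x0c]=0x08, mem[0x08]=0xca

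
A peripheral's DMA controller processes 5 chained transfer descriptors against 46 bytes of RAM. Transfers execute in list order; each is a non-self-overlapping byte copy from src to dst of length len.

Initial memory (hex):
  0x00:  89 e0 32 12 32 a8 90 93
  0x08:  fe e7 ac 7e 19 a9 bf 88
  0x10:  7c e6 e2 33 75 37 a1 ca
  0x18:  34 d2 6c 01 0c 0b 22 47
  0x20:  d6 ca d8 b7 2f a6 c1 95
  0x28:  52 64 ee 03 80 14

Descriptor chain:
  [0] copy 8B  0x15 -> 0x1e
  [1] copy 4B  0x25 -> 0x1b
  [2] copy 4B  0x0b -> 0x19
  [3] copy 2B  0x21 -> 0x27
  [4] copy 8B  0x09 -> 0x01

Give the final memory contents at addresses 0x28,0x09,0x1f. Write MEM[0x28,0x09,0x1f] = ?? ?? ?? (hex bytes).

MEM[0x28,0x09,0x1f] = d2 e7 a1

#0 dst[0x1e+8] := {0x37,0xa1,0xca,0x34,0xd2,0x6c,0x01,0x0c}
#1 dst[0x1b+4] := {0x0c,0xc1,0x95,0x52}
#2 dst[0x19+4] := {0x7e,0x19,0xa9,0xbf}
#3 dst[0x27+2] := {0x34,0xd2}
#4 dst[0x01+8] := {0xe7,0xac,0x7e,0x19,0xa9,0xbf,0x88,0x7c}
query mem[0x28]=0xd2, mem[0x09]=0xe7, mem[0x1f]=0xa1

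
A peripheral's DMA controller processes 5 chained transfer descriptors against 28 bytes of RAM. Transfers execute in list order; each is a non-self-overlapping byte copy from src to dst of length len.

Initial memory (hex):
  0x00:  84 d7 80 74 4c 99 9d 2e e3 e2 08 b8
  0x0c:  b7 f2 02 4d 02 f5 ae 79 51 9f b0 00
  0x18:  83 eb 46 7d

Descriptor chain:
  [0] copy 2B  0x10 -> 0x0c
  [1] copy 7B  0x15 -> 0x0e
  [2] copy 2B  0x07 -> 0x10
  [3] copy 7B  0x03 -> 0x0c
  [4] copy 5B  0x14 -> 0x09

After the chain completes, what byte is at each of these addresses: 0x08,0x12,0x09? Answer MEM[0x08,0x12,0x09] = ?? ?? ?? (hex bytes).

MEM[0x08,0x12,0x09] = e3 e2 7d

  after D0: wrote 2B at 0x0c = 02f5
  after D1: wrote 7B at 0x0e = 9fb00083eb467d
  after D2: wrote 2B at 0x10 = 2ee3
  after D3: wrote 7B at 0x0c = 744c999d2ee3e2
  after D4: wrote 5B at 0x09 = 7d9fb00083
query mem[0x08]=0xe3, mem[0x12]=0xe2, mem[0x09]=0x7d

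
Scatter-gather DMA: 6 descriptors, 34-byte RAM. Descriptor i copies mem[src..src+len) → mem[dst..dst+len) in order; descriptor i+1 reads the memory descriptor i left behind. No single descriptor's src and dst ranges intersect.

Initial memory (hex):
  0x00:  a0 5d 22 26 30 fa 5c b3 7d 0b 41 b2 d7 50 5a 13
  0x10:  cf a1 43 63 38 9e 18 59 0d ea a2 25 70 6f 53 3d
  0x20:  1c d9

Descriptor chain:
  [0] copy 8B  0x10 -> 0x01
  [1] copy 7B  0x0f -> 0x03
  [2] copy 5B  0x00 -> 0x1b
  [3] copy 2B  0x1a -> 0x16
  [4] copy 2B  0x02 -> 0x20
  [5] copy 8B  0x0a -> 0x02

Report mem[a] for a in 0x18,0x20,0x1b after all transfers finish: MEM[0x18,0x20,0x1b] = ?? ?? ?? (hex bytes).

MEM[0x18,0x20,0x1b] = 0d a1 a0

D0: mem[0x01..0x08] <- [cf a1 43 63 38 9e 18 59]
D1: mem[0x03..0x09] <- [13 cf a1 43 63 38 9e]
D2: mem[0x1b..0x1f] <- [a0 cf a1 13 cf]
D3: mem[0x16..0x17] <- [a2 a0]
D4: mem[0x20..0x21] <- [a1 13]
D5: mem[0x02..0x09] <- [41 b2 d7 50 5a 13 cf a1]
query mem[0x18]=0x0d, mem[0x20]=0xa1, mem[0x1b]=0xa0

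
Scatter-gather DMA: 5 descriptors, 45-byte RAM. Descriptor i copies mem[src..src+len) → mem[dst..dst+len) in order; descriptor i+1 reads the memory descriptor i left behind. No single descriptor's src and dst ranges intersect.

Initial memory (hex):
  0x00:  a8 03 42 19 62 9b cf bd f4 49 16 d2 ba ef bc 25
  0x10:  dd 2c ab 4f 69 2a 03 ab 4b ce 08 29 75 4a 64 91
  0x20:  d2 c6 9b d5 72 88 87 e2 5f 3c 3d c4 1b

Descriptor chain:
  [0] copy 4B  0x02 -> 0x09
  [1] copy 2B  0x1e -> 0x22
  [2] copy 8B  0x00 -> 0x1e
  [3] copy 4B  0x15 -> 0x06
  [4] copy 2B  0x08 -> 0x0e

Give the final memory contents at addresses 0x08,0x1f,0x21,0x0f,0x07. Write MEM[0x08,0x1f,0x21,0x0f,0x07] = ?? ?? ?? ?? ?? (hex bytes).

MEM[0x08,0x1f,0x21,0x0f,0x07] = ab 03 19 4b 03

D0: mem[0x09..0x0c] <- [42 19 62 9b]
D1: mem[0x22..0x23] <- [64 91]
D2: mem[0x1e..0x25] <- [a8 03 42 19 62 9b cf bd]
D3: mem[0x06..0x09] <- [2a 03 ab 4b]
D4: mem[0x0e..0x0f] <- [ab 4b]
query mem[0x08]=0xab, mem[0x1f]=0x03, mem[0x21]=0x19, mem[0x0f]=0x4b, mem[0x07]=0x03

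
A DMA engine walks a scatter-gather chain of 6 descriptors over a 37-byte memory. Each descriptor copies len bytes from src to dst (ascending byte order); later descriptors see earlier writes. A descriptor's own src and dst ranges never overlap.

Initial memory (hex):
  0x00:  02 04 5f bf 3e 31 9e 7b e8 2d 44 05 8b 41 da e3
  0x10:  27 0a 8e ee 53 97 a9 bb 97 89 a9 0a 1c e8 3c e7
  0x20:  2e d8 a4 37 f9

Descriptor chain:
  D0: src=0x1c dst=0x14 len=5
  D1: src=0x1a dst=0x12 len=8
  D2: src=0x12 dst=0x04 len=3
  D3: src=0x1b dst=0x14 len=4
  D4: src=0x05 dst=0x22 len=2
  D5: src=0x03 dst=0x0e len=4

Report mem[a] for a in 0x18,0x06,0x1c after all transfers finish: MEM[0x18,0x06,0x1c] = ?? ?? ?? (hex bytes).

[0] 0x1c->0x14 len=5 : 1c e8 3c e7 2e
[1] 0x1a->0x12 len=8 : a9 0a 1c e8 3c e7 2e d8
[2] 0x12->0x04 len=3 : a9 0a 1c
[3] 0x1b->0x14 len=4 : 0a 1c e8 3c
[4] 0x05->0x22 len=2 : 0a 1c
[5] 0x03->0x0e len=4 : bf a9 0a 1c
query mem[0x18]=0x2e, mem[0x06]=0x1c, mem[0x1c]=0x1c

MEM[0x18,0x06,0x1c] = 2e 1c 1c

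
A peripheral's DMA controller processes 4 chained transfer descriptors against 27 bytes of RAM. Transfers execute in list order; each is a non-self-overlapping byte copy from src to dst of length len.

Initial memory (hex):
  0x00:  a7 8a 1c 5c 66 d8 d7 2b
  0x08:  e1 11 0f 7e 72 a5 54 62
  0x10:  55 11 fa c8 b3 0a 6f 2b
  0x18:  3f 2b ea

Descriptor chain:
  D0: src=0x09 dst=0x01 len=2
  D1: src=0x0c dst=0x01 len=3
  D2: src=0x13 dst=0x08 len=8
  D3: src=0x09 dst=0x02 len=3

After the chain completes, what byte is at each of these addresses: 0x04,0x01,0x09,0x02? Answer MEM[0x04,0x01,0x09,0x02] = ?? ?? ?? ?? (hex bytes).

  after D0: wrote 2B at 0x01 = 110f
  after D1: wrote 3B at 0x01 = 72a554
  after D2: wrote 8B at 0x08 = c8b30a6f2b3f2bea
  after D3: wrote 3B at 0x02 = b30a6f
query mem[0x04]=0x6f, mem[0x01]=0x72, mem[0x09]=0xb3, mem[0x02]=0xb3

MEM[0x04,0x01,0x09,0x02] = 6f 72 b3 b3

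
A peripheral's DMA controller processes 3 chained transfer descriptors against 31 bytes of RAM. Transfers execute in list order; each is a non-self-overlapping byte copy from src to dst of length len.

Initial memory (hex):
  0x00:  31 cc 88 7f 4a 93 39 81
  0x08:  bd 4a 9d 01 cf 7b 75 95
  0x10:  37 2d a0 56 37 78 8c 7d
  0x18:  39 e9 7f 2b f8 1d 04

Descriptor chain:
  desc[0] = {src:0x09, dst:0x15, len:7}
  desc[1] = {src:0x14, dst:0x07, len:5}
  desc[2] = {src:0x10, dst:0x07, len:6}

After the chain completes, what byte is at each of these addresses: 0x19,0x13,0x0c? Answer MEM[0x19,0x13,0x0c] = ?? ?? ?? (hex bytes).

  after D0: wrote 7B at 0x15 = 4a9d01cf7b7595
  after D1: wrote 5B at 0x07 = 374a9d01cf
  after D2: wrote 6B at 0x07 = 372da056374a
query mem[0x19]=0x7b, mem[0x13]=0x56, mem[0x0c]=0x4a

MEM[0x19,0x13,0x0c] = 7b 56 4a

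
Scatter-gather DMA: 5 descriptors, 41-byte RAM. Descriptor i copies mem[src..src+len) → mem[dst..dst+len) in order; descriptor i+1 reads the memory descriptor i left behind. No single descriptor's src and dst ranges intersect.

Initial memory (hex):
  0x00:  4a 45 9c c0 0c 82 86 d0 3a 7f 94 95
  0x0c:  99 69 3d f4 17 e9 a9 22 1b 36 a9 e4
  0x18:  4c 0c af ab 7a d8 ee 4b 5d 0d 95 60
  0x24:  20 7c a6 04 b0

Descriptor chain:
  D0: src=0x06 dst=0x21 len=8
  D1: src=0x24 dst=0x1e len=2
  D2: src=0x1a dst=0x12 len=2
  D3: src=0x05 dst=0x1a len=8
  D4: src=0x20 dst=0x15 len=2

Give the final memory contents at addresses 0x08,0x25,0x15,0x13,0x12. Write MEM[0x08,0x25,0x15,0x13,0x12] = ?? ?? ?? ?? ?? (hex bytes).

MEM[0x08,0x25,0x15,0x13,0x12] = 3a 94 95 ab af

[0] 0x06->0x21 len=8 : 86 d0 3a 7f 94 95 99 69
[1] 0x24->0x1e len=2 : 7f 94
[2] 0x1a->0x12 len=2 : af ab
[3] 0x05->0x1a len=8 : 82 86 d0 3a 7f 94 95 99
[4] 0x20->0x15 len=2 : 95 99
query mem[0x08]=0x3a, mem[0x25]=0x94, mem[0x15]=0x95, mem[0x13]=0xab, mem[0x12]=0xaf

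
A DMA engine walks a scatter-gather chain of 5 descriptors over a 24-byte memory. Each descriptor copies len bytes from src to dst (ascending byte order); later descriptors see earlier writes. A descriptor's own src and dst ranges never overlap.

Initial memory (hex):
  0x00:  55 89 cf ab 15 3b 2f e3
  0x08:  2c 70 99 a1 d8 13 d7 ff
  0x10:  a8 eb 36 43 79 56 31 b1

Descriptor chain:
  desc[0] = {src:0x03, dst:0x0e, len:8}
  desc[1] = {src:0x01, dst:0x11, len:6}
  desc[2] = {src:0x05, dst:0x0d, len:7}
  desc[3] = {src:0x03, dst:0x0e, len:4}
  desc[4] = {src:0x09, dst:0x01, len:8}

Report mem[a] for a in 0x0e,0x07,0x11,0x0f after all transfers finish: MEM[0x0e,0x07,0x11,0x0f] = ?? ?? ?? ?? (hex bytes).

  after D0: wrote 8B at 0x0e = ab153b2fe32c7099
  after D1: wrote 6B at 0x11 = 89cfab153b2f
  after D2: wrote 7B at 0x0d = 3b2fe32c7099a1
  after D3: wrote 4B at 0x0e = ab153b2f
  after D4: wrote 8B at 0x01 = 7099a1d83bab153b
query mem[0x0e]=0xab, mem[0x07]=0x15, mem[0x11]=0x2f, mem[0x0f]=0x15

MEM[0x0e,0x07,0x11,0x0f] = ab 15 2f 15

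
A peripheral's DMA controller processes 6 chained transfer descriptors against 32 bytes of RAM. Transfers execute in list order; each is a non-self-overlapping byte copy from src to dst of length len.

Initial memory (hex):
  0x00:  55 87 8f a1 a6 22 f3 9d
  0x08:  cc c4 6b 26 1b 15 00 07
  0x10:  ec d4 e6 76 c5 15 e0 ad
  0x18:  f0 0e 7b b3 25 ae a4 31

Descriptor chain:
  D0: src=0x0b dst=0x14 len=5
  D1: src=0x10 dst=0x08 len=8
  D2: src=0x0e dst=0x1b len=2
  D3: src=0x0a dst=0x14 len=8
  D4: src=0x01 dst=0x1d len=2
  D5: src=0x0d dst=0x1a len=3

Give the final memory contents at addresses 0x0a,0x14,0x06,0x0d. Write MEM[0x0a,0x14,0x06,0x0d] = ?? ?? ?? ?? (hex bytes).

MEM[0x0a,0x14,0x06,0x0d] = e6 e6 f3 1b

[0] 0x0b->0x14 len=5 : 26 1b 15 00 07
[1] 0x10->0x08 len=8 : ec d4 e6 76 26 1b 15 00
[2] 0x0e->0x1b len=2 : 15 00
[3] 0x0a->0x14 len=8 : e6 76 26 1b 15 00 ec d4
[4] 0x01->0x1d len=2 : 87 8f
[5] 0x0d->0x1a len=3 : 1b 15 00
query mem[0x0a]=0xe6, mem[0x14]=0xe6, mem[0x06]=0xf3, mem[0x0d]=0x1b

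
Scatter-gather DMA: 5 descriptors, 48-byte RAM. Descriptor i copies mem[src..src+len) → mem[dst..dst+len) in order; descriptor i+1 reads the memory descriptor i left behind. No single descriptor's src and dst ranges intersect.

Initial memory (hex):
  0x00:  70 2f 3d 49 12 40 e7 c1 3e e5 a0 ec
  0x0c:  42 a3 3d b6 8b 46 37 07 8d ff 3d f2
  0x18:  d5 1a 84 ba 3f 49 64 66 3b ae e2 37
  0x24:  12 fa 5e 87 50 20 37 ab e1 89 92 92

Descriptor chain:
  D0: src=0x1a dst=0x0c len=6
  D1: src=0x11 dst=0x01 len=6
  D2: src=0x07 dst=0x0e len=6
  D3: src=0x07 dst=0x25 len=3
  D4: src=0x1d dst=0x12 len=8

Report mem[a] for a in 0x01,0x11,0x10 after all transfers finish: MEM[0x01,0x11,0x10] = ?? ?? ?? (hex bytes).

#0 dst[0x0c+6] := {0x84,0xba,0x3f,0x49,0x64,0x66}
#1 dst[0x01+6] := {0x66,0x37,0x07,0x8d,0xff,0x3d}
#2 dst[0x0e+6] := {0xc1,0x3e,0xe5,0xa0,0xec,0x84}
#3 dst[0x25+3] := {0xc1,0x3e,0xe5}
#4 dst[0x12+8] := {0x49,0x64,0x66,0x3b,0xae,0xe2,0x37,0x12}
query mem[0x01]=0x66, mem[0x11]=0xa0, mem[0x10]=0xe5

MEM[0x01,0x11,0x10] = 66 a0 e5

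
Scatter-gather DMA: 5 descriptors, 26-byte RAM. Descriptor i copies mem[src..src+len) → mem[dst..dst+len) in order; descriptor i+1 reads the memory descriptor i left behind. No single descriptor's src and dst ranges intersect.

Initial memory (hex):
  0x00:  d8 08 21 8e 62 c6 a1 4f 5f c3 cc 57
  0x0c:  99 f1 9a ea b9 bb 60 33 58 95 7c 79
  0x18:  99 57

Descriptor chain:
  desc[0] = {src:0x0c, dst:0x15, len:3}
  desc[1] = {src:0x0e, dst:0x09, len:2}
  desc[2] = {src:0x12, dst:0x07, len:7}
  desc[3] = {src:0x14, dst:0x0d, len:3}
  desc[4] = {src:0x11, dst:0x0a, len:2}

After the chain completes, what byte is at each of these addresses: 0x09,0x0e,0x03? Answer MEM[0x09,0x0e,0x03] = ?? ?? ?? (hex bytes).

D0: mem[0x15..0x17] <- [99 f1 9a]
D1: mem[0x09..0x0a] <- [9a ea]
D2: mem[0x07..0x0d] <- [60 33 58 99 f1 9a 99]
D3: mem[0x0d..0x0f] <- [58 99 f1]
D4: mem[0x0a..0x0b] <- [bb 60]
query mem[0x09]=0x58, mem[0x0e]=0x99, mem[0x03]=0x8e

MEM[0x09,0x0e,0x03] = 58 99 8e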